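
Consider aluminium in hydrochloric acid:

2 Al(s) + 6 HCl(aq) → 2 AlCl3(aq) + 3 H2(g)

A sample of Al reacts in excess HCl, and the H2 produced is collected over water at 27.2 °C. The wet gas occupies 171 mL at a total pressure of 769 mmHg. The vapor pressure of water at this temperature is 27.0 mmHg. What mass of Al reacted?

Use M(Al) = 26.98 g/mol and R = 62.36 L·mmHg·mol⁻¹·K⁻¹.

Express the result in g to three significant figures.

0.122 g

P(H2) = 769 − 27.0 = 742.0 mmHg
n(H2) = PV/RT = (742.0 × 0.1710) / (62.36 × 300.35) = 0.006774 mol
n(Al) = (2/3) × 0.006774 = 0.004516 mol
m(Al) = 0.004516 × 26.98 = 0.1218 g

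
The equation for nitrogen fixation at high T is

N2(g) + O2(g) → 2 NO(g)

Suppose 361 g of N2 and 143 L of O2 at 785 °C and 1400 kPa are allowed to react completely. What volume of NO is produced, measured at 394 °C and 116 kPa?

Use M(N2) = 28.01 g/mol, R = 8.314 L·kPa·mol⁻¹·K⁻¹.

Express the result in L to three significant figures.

1230 L

n(N2) = 361 / 28.01 = 12.89 mol
n(O2) = PV/RT = (1400 × 143) / (8.314 × 1058.15) = 22.76 mol
For 12.89 mol N2, stoichiometry requires (1/1) × 12.89 = 12.89 mol O2; 22.76 mol is available, so N2 is limiting.
n(NO) = (2/1) × 12.89 = 25.78 mol
V(NO) = nRT/P = 25.78 × 8.314 × 667.15 / 116 = 1233 L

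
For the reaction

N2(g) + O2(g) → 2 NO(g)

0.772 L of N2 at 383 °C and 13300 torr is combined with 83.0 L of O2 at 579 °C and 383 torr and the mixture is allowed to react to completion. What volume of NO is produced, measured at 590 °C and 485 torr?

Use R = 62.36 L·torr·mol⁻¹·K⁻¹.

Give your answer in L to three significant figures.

n(N2) = PV/RT = (13300 × 0.772) / (62.36 × 656.15) = 0.2509 mol
n(O2) = PV/RT = (383 × 83.0) / (62.36 × 852.15) = 0.5982 mol
For 0.2509 mol N2, stoichiometry requires (1/1) × 0.2509 = 0.2509 mol O2; 0.5982 mol is available, so N2 is limiting.
n(NO) = (2/1) × 0.2509 = 0.5018 mol
V(NO) = nRT/P = 0.5018 × 62.36 × 863.15 / 485 = 55.69 L

55.7 L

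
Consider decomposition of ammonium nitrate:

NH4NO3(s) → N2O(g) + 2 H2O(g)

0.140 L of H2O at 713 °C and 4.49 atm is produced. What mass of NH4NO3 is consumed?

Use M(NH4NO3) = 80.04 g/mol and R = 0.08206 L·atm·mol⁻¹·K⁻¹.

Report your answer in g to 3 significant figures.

0.311 g

n(H2O) = PV/RT = (4.49 × 0.140) / (0.08206 × 986.15) = 0.007768 mol
n(NH4NO3) = (1/2) × 0.007768 = 0.003884 mol
m(NH4NO3) = 0.003884 × 80.04 = 0.3109 g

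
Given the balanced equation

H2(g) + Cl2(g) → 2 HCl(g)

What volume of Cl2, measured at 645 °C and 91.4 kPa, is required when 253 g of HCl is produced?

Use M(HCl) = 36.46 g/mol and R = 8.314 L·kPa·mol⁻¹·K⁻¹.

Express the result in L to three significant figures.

290 L

n(HCl) = 253.0 / 36.46 = 6.939 mol
n(Cl2) = (1/2) × 6.939 = 3.470 mol
V = nRT/P = 3.470 × 8.314 × 918.15 / 91.4 = 289.8 L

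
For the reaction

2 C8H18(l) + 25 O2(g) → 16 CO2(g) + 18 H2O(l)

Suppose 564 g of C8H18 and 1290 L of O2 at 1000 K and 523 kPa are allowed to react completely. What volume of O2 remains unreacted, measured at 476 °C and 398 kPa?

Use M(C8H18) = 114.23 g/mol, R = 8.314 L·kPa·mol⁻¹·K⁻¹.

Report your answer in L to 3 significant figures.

n(C8H18) = 564 / 114.23 = 4.937 mol
n(O2) = PV/RT = (523 × 1290) / (8.314 × 1000) = 81.15 mol
For 4.937 mol C8H18, stoichiometry requires (25/2) × 4.937 = 61.71 mol O2; 81.15 mol is available, so C8H18 is limiting.
n(O2) consumed = (25/2) × 4.937 = 61.71 mol; remaining = 81.15 − 61.71 = 19.44 mol
V(O2) = nRT/P = 19.44 × 8.314 × 749.15 / 398 = 304.2 L

304 L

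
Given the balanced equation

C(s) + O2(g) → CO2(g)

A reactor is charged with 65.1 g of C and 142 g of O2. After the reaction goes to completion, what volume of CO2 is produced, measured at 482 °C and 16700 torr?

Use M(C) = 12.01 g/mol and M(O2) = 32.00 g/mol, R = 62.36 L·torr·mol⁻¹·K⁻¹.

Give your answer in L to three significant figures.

12.5 L

n(C) = 65.1 / 12.01 = 5.420 mol
n(O2) = 142 / 32.00 = 4.438 mol
For 5.420 mol C, stoichiometry requires (1/1) × 5.420 = 5.420 mol O2; 4.438 mol is available, so O2 is limiting.
n(CO2) = (1/1) × 4.438 = 4.438 mol
V(CO2) = nRT/P = 4.438 × 62.36 × 755.15 / 16700 = 12.51 L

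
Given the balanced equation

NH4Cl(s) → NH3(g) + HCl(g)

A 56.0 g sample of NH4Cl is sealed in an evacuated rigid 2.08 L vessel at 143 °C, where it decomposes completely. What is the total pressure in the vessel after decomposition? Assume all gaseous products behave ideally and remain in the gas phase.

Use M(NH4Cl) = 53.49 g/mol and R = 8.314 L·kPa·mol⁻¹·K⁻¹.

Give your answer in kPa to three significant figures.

n(NH4Cl) = 56.0 / 53.49 = 1.047 mol
n(gas produced) = (2/1) × 1.047 = 2.094 mol
P = nRT/V = 2.094 × 8.314 × 416.15 / 2.08 = 3483 kPa

3480 kPa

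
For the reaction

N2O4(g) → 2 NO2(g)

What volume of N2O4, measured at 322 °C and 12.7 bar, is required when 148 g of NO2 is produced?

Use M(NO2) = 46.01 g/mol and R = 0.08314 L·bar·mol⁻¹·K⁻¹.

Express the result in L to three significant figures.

n(NO2) = 148.0 / 46.01 = 3.217 mol
n(N2O4) = (1/2) × 3.217 = 1.609 mol
V = nRT/P = 1.609 × 0.08314 × 595.15 / 12.7 = 6.269 L

6.27 L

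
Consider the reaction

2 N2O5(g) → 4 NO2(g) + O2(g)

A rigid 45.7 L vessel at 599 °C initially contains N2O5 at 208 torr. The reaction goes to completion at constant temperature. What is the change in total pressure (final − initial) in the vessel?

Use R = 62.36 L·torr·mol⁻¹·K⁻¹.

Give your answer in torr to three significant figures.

Since T and V are fixed, P_final/P_initial = n_final/n_initial = 5/2.
P_final = (5/2) × 208 = 520.0 torr; ΔP = 520.0 − 208 = 312.0 torr

312 torr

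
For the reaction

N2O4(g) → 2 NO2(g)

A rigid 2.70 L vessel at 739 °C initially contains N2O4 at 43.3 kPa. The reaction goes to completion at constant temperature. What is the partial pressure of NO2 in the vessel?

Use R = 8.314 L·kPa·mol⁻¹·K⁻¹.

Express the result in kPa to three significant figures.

86.6 kPa

n(N2O4)₀ = PV/RT = (43.3 × 2.70) / (8.314 × 1012.15) = 0.01389 mol
n(NO2) = (2/1) × 0.01389 = 0.02778 mol
P(NO2) = nRT/V = 0.02778 × 8.314 × 1012.15 / 2.70 = 86.58 kPa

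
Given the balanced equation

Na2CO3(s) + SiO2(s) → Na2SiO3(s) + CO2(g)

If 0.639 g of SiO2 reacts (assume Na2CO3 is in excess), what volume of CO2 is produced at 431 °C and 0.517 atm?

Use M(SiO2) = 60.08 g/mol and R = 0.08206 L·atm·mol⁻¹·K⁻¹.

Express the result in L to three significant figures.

1.19 L

n(SiO2) = 0.6390 / 60.08 = 0.01064 mol
n(CO2) = (1/1) × 0.01064 = 0.01064 mol
V = nRT/P = 0.01064 × 0.08206 × 704.15 / 0.517 = 1.189 L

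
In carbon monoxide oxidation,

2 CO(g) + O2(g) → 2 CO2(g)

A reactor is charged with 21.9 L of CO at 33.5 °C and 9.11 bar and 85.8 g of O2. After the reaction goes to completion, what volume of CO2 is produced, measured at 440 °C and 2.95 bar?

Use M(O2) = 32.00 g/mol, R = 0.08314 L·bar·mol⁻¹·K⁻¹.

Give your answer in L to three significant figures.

n(CO) = PV/RT = (9.11 × 21.9) / (0.08314 × 306.65) = 7.825 mol
n(O2) = 85.8 / 32.00 = 2.681 mol
For 7.825 mol CO, stoichiometry requires (1/2) × 7.825 = 3.913 mol O2; 2.681 mol is available, so O2 is limiting.
n(CO2) = (2/1) × 2.681 = 5.362 mol
V(CO2) = nRT/P = 5.362 × 0.08314 × 713.15 / 2.95 = 107.8 L

108 L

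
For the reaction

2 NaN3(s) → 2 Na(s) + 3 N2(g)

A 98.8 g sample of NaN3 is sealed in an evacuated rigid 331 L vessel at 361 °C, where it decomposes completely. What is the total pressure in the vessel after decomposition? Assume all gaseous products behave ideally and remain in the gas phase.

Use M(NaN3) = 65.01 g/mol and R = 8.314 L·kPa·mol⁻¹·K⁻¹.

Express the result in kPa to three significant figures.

n(NaN3) = 98.8 / 65.01 = 1.520 mol
n(gas produced) = (3/2) × 1.520 = 2.280 mol
P = nRT/V = 2.280 × 8.314 × 634.15 / 331 = 36.32 kPa

36.3 kPa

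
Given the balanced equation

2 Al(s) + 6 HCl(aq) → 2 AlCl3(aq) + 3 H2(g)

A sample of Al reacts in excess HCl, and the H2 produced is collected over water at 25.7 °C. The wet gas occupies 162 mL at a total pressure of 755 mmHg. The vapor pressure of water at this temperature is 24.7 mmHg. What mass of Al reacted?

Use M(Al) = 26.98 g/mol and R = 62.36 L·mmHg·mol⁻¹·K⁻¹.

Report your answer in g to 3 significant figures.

0.114 g

P(H2) = 755 − 24.7 = 730.3 mmHg
n(H2) = PV/RT = (730.3 × 0.1620) / (62.36 × 298.85) = 0.006348 mol
n(Al) = (2/3) × 0.006348 = 0.004232 mol
m(Al) = 0.004232 × 26.98 = 0.1142 g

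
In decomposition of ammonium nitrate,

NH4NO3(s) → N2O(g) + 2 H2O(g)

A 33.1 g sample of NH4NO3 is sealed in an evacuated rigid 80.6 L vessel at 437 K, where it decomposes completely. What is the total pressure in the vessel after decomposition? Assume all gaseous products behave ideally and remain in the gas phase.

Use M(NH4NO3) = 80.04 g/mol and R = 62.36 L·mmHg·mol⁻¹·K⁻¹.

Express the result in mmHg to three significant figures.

n(NH4NO3) = 33.1 / 80.04 = 0.4135 mol
n(gas produced) = (3/1) × 0.4135 = 1.240 mol
P = nRT/V = 1.240 × 62.36 × 437 / 80.6 = 419.3 mmHg

419 mmHg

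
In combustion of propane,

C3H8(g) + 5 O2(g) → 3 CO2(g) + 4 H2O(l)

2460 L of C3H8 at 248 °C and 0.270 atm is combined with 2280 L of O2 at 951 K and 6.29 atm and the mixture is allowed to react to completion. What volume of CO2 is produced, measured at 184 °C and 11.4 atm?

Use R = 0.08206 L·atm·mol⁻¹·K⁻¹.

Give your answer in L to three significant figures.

153 L

n(C3H8) = PV/RT = (0.270 × 2460) / (0.08206 × 521.15) = 15.53 mol
n(O2) = PV/RT = (6.29 × 2280) / (0.08206 × 951) = 183.8 mol
For 15.53 mol C3H8, stoichiometry requires (5/1) × 15.53 = 77.65 mol O2; 183.8 mol is available, so C3H8 is limiting.
n(CO2) = (3/1) × 15.53 = 46.59 mol
V(CO2) = nRT/P = 46.59 × 0.08206 × 457.15 / 11.4 = 153.3 L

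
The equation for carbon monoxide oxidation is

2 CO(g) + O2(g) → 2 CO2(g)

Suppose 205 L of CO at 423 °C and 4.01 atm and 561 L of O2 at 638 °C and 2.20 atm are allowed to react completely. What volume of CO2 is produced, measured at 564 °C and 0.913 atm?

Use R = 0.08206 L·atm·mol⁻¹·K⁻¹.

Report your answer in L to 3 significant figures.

1080 L

n(CO) = PV/RT = (4.01 × 205) / (0.08206 × 696.15) = 14.39 mol
n(O2) = PV/RT = (2.20 × 561) / (0.08206 × 911.15) = 16.51 mol
For 14.39 mol CO, stoichiometry requires (1/2) × 14.39 = 7.195 mol O2; 16.51 mol is available, so CO is limiting.
n(CO2) = (2/2) × 14.39 = 14.39 mol
V(CO2) = nRT/P = 14.39 × 0.08206 × 837.15 / 0.913 = 1083 L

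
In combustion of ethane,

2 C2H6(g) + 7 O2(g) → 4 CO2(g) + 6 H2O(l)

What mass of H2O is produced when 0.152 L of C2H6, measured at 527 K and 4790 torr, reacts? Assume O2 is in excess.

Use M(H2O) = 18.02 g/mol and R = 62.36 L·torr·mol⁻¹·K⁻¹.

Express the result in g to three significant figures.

n(C2H6) = PV/RT = (4790 × 0.152) / (62.36 × 527) = 0.02215 mol
n(H2O) = (6/2) × 0.02215 = 0.06645 mol
m(H2O) = 0.06645 × 18.02 = 1.197 g

1.20 g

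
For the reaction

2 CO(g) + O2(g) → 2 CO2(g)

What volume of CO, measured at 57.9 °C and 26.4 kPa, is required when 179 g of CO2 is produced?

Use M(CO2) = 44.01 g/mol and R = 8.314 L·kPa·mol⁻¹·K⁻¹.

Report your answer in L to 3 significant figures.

424 L

n(CO2) = 179.0 / 44.01 = 4.067 mol
n(CO) = (2/2) × 4.067 = 4.067 mol
V = nRT/P = 4.067 × 8.314 × 331.05 / 26.4 = 424.0 L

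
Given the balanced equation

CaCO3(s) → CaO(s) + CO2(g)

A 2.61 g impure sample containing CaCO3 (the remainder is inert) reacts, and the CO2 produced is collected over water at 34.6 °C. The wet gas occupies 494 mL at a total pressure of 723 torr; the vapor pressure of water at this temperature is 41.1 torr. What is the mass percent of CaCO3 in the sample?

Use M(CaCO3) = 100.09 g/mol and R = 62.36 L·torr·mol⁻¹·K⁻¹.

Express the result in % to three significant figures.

67.3 %

P(CO2) = 723 − 41.1 = 681.9 torr
n(CO2) = PV/RT = (681.9 × 0.4940) / (62.36 × 307.75) = 0.01755 mol
n(CaCO3) = (1/1) × 0.01755 = 0.01755 mol
m(CaCO3) = 0.01755 × 100.09 = 1.757 g
%CaCO3 = 1.757 / 2.61 × 100 = 67.32%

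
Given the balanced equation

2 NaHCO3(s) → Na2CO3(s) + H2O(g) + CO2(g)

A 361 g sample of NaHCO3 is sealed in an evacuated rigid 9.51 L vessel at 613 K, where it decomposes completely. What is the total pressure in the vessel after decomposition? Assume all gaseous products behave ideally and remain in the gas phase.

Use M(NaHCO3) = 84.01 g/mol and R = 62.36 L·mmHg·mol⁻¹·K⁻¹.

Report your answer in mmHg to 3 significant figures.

17300 mmHg

n(NaHCO3) = 361 / 84.01 = 4.297 mol
n(gas produced) = (2/2) × 4.297 = 4.297 mol
P = nRT/V = 4.297 × 62.36 × 613 / 9.51 = 17270 mmHg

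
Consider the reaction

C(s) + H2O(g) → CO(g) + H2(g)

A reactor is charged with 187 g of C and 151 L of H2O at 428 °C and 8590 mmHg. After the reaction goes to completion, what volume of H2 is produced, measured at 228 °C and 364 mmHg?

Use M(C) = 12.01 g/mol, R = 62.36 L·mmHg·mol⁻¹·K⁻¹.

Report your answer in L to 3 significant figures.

1340 L

n(C) = 187 / 12.01 = 15.57 mol
n(H2O) = PV/RT = (8590 × 151) / (62.36 × 701.15) = 29.67 mol
For 15.57 mol C, stoichiometry requires (1/1) × 15.57 = 15.57 mol H2O; 29.67 mol is available, so C is limiting.
n(H2) = (1/1) × 15.57 = 15.57 mol
V(H2) = nRT/P = 15.57 × 62.36 × 501.15 / 364 = 1337 L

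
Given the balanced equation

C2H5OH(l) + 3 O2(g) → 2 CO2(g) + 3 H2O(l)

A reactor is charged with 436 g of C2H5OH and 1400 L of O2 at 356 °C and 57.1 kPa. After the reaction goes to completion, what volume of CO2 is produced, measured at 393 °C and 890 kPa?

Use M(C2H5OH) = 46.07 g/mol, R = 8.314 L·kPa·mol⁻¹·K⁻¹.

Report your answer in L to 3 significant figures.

63.4 L

n(C2H5OH) = 436 / 46.07 = 9.464 mol
n(O2) = PV/RT = (57.1 × 1400) / (8.314 × 629.15) = 15.28 mol
For 9.464 mol C2H5OH, stoichiometry requires (3/1) × 9.464 = 28.39 mol O2; 15.28 mol is available, so O2 is limiting.
n(CO2) = (2/3) × 15.28 = 10.19 mol
V(CO2) = nRT/P = 10.19 × 8.314 × 666.15 / 890 = 63.41 L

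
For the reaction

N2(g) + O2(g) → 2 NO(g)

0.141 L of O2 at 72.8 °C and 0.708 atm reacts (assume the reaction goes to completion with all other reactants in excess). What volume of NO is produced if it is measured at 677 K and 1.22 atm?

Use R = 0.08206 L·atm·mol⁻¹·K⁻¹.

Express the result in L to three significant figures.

0.320 L

n(O2) = PV/RT = (0.708 × 0.141) / (0.08206 × 345.95) = 0.003516 mol
n(NO) = (2/1) × 0.003516 = 0.007032 mol
V = nRT/P = 0.007032 × 0.08206 × 677 / 1.22 = 0.3202 L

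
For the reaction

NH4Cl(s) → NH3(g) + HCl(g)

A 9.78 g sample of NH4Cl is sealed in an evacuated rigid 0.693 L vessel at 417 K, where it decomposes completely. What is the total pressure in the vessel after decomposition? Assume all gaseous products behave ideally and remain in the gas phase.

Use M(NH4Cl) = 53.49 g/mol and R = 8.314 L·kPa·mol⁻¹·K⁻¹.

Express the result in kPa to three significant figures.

n(NH4Cl) = 9.78 / 53.49 = 0.1828 mol
n(gas produced) = (2/1) × 0.1828 = 0.3656 mol
P = nRT/V = 0.3656 × 8.314 × 417 / 0.693 = 1829 kPa

1830 kPa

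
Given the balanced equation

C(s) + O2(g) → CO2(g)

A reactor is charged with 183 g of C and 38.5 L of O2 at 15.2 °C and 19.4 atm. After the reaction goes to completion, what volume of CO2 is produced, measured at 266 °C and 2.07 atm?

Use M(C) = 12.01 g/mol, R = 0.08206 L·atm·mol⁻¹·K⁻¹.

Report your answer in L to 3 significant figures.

326 L

n(C) = 183 / 12.01 = 15.24 mol
n(O2) = PV/RT = (19.4 × 38.5) / (0.08206 × 288.35) = 31.57 mol
For 15.24 mol C, stoichiometry requires (1/1) × 15.24 = 15.24 mol O2; 31.57 mol is available, so C is limiting.
n(CO2) = (1/1) × 15.24 = 15.24 mol
V(CO2) = nRT/P = 15.24 × 0.08206 × 539.15 / 2.07 = 325.7 L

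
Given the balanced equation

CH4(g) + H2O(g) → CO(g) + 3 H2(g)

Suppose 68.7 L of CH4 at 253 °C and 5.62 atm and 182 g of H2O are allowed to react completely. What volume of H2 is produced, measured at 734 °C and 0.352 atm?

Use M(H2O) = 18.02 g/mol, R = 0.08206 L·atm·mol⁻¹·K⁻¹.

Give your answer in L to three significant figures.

n(CH4) = PV/RT = (5.62 × 68.7) / (0.08206 × 526.15) = 8.942 mol
n(H2O) = 182 / 18.02 = 10.10 mol
For 8.942 mol CH4, stoichiometry requires (1/1) × 8.942 = 8.942 mol H2O; 10.10 mol is available, so CH4 is limiting.
n(H2) = (3/1) × 8.942 = 26.83 mol
V(H2) = nRT/P = 26.83 × 0.08206 × 1007.15 / 0.352 = 6299 L

6300 L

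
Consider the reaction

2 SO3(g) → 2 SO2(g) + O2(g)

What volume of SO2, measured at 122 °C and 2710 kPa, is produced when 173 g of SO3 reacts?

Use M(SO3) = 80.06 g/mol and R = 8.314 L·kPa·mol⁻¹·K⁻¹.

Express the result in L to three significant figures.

2.62 L

n(SO3) = 173.0 / 80.06 = 2.161 mol
n(SO2) = (2/2) × 2.161 = 2.161 mol
V = nRT/P = 2.161 × 8.314 × 395.15 / 2710 = 2.620 L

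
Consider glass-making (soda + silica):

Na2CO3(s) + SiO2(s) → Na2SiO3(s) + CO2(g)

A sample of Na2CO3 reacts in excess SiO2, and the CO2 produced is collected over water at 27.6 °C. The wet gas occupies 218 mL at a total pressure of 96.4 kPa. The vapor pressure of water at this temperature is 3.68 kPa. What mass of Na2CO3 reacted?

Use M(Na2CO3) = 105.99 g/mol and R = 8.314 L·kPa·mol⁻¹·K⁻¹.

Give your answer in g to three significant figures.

P(CO2) = 96.4 − 3.68 = 92.72 kPa
n(CO2) = PV/RT = (92.72 × 0.2180) / (8.314 × 300.75) = 0.008084 mol
n(Na2CO3) = (1/1) × 0.008084 = 0.008084 mol
m(Na2CO3) = 0.008084 × 105.99 = 0.8568 g

0.857 g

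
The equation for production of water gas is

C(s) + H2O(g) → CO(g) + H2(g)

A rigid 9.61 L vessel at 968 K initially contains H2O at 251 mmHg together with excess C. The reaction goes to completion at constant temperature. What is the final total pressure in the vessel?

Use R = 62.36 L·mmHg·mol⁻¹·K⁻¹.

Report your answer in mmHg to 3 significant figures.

At constant T and V, P ∝ n(gas): 1 mol gas → 2 mol gas.
P_final = (2/1) × 251 = 502.0 mmHg

502 mmHg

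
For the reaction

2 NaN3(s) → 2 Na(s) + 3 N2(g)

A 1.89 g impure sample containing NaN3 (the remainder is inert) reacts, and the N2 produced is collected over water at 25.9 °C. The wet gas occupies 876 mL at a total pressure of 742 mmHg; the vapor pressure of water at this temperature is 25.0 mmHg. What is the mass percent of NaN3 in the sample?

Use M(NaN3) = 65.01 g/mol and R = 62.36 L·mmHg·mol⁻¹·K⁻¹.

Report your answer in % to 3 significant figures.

P(N2) = 742 − 25.0 = 717.0 mmHg
n(N2) = PV/RT = (717.0 × 0.8760) / (62.36 × 299.05) = 0.03368 mol
n(NaN3) = (2/3) × 0.03368 = 0.02245 mol
m(NaN3) = 0.02245 × 65.01 = 1.459 g
%NaN3 = 1.459 / 1.89 × 100 = 77.20%

77.2 %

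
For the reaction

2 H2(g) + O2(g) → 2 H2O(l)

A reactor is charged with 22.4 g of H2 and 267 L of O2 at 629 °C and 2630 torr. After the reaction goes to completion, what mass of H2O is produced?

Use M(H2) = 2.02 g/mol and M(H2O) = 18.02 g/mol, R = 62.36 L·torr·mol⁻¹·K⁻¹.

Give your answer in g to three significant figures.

n(H2) = 22.4 / 2.02 = 11.09 mol
n(O2) = PV/RT = (2630 × 267) / (62.36 × 902.15) = 12.48 mol
For 11.09 mol H2, stoichiometry requires (1/2) × 11.09 = 5.545 mol O2; 12.48 mol is available, so H2 is limiting.
n(H2O) = (2/2) × 11.09 = 11.09 mol
m(H2O) = 11.09 × 18.02 = 199.8 g

200 g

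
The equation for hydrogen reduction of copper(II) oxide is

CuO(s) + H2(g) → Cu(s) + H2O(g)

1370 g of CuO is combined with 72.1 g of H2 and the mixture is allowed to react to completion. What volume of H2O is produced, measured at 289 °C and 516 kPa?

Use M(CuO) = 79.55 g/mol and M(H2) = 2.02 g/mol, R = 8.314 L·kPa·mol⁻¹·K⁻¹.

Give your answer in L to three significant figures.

n(CuO) = 1370 / 79.55 = 17.22 mol
n(H2) = 72.1 / 2.02 = 35.69 mol
For 17.22 mol CuO, stoichiometry requires (1/1) × 17.22 = 17.22 mol H2; 35.69 mol is available, so CuO is limiting.
n(H2O) = (1/1) × 17.22 = 17.22 mol
V(H2O) = nRT/P = 17.22 × 8.314 × 562.15 / 516 = 156.0 L

156 L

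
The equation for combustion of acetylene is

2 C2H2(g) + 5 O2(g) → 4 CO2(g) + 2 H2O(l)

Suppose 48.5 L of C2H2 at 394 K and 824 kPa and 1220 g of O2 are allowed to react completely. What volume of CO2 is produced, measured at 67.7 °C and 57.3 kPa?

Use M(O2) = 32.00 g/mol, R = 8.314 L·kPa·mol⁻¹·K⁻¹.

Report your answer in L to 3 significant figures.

n(C2H2) = PV/RT = (824 × 48.5) / (8.314 × 394) = 12.20 mol
n(O2) = 1220 / 32.00 = 38.12 mol
For 12.20 mol C2H2, stoichiometry requires (5/2) × 12.20 = 30.50 mol O2; 38.12 mol is available, so C2H2 is limiting.
n(CO2) = (4/2) × 12.20 = 24.40 mol
V(CO2) = nRT/P = 24.40 × 8.314 × 340.85 / 57.3 = 1207 L

1210 L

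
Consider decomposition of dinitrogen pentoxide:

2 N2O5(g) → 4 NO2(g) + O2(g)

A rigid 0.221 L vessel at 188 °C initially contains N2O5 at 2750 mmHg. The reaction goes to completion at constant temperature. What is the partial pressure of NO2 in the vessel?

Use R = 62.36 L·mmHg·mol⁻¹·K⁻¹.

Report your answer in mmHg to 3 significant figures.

5500 mmHg

n(N2O5)₀ = PV/RT = (2750 × 0.221) / (62.36 × 461.15) = 0.02113 mol
n(NO2) = (4/2) × 0.02113 = 0.04226 mol
P(NO2) = nRT/V = 0.04226 × 62.36 × 461.15 / 0.221 = 5499 mmHg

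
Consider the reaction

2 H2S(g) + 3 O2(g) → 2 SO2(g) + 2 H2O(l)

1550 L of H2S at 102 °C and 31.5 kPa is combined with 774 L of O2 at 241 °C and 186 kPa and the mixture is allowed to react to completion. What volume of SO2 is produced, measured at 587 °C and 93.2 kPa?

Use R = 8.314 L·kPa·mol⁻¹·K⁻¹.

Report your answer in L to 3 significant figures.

1200 L

n(H2S) = PV/RT = (31.5 × 1550) / (8.314 × 375.15) = 15.65 mol
n(O2) = PV/RT = (186 × 774) / (8.314 × 514.15) = 33.68 mol
For 15.65 mol H2S, stoichiometry requires (3/2) × 15.65 = 23.48 mol O2; 33.68 mol is available, so H2S is limiting.
n(SO2) = (2/2) × 15.65 = 15.65 mol
V(SO2) = nRT/P = 15.65 × 8.314 × 860.15 / 93.2 = 1201 L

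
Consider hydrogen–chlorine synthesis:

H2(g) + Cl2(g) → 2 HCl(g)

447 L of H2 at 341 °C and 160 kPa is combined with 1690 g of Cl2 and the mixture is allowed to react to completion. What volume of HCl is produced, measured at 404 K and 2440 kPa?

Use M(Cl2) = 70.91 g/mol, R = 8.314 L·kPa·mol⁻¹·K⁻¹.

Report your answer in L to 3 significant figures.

38.6 L

n(H2) = PV/RT = (160 × 447) / (8.314 × 614.15) = 14.01 mol
n(Cl2) = 1690 / 70.91 = 23.83 mol
For 14.01 mol H2, stoichiometry requires (1/1) × 14.01 = 14.01 mol Cl2; 23.83 mol is available, so H2 is limiting.
n(HCl) = (2/1) × 14.01 = 28.02 mol
V(HCl) = nRT/P = 28.02 × 8.314 × 404 / 2440 = 38.57 L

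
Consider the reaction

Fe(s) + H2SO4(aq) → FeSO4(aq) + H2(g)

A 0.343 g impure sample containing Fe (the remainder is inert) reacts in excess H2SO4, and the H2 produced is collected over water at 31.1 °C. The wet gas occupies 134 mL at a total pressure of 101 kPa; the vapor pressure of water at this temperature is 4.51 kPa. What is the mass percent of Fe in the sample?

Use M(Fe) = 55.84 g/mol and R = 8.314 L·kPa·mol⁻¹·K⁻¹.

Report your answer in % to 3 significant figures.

P(H2) = 101 − 4.51 = 96.49 kPa
n(H2) = PV/RT = (96.49 × 0.1340) / (8.314 × 304.25) = 0.005111 mol
n(Fe) = (1/1) × 0.005111 = 0.005111 mol
m(Fe) = 0.005111 × 55.84 = 0.2854 g
%Fe = 0.2854 / 0.343 × 100 = 83.21%

83.2 %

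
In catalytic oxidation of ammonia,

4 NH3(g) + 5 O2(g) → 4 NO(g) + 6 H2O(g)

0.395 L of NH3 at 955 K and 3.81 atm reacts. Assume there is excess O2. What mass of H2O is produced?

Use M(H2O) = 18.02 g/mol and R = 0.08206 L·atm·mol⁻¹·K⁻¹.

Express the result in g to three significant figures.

n(NH3) = PV/RT = (3.81 × 0.395) / (0.08206 × 955) = 0.01920 mol
n(H2O) = (6/4) × 0.01920 = 0.02880 mol
m(H2O) = 0.02880 × 18.02 = 0.5190 g

0.519 g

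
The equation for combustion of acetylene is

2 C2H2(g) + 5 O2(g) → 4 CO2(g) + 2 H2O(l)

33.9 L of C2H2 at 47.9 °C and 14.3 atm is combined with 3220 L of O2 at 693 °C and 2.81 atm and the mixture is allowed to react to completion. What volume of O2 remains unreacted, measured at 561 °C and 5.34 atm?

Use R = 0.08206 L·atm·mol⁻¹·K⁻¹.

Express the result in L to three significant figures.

873 L

n(C2H2) = PV/RT = (14.3 × 33.9) / (0.08206 × 321.05) = 18.40 mol
n(O2) = PV/RT = (2.81 × 3220) / (0.08206 × 966.15) = 114.1 mol
For 18.40 mol C2H2, stoichiometry requires (5/2) × 18.40 = 46.00 mol O2; 114.1 mol is available, so C2H2 is limiting.
n(O2) consumed = (5/2) × 18.40 = 46.00 mol; remaining = 114.1 − 46.00 = 68.10 mol
V(O2) = nRT/P = 68.10 × 0.08206 × 834.15 / 5.34 = 872.9 L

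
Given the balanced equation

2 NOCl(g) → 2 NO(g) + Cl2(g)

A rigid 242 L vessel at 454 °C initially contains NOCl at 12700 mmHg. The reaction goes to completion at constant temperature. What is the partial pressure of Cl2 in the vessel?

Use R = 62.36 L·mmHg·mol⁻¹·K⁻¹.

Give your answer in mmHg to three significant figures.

6350 mmHg

n(NOCl)₀ = PV/RT = (12700 × 242) / (62.36 × 727.15) = 67.78 mol
n(Cl2) = (1/2) × 67.78 = 33.89 mol
P(Cl2) = nRT/V = 33.89 × 62.36 × 727.15 / 242 = 6350 mmHg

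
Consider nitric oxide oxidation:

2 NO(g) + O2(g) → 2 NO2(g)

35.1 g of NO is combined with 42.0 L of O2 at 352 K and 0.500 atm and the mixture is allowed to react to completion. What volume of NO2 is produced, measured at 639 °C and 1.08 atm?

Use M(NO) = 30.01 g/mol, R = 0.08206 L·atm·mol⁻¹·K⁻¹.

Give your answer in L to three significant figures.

81.1 L

n(NO) = 35.1 / 30.01 = 1.170 mol
n(O2) = PV/RT = (0.500 × 42.0) / (0.08206 × 352) = 0.7270 mol
For 1.170 mol NO, stoichiometry requires (1/2) × 1.170 = 0.5850 mol O2; 0.7270 mol is available, so NO is limiting.
n(NO2) = (2/2) × 1.170 = 1.170 mol
V(NO2) = nRT/P = 1.170 × 0.08206 × 912.15 / 1.08 = 81.09 L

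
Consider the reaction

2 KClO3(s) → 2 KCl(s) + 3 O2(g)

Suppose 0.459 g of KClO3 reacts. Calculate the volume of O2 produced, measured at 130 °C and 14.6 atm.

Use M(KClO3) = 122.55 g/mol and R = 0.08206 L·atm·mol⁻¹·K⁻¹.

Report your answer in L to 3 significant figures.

n(KClO3) = 0.4590 / 122.55 = 0.003745 mol
n(O2) = (3/2) × 0.003745 = 0.005618 mol
V = nRT/P = 0.005618 × 0.08206 × 403.15 / 14.6 = 0.01273 L

0.0127 L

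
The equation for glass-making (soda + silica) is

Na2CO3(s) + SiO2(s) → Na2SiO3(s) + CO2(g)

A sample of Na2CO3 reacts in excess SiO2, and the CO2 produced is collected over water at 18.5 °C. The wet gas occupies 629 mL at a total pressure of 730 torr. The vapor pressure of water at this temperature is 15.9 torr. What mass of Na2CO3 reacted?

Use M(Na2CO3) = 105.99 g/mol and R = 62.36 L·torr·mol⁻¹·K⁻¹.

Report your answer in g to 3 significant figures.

2.62 g

P(CO2) = 730 − 15.9 = 714.1 torr
n(CO2) = PV/RT = (714.1 × 0.6290) / (62.36 × 291.65) = 0.02470 mol
n(Na2CO3) = (1/1) × 0.02470 = 0.02470 mol
m(Na2CO3) = 0.02470 × 105.99 = 2.618 g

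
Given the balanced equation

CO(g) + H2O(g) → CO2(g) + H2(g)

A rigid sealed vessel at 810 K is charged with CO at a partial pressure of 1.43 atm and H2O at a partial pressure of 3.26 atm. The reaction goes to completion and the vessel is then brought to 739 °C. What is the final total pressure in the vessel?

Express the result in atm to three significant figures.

5.86 atm

Because the vessel is rigid and T is held at 810 K, work the stoichiometry in partial pressures (P_i = n_iRT/V).
P(H2O) required for 1.43 atm of CO = (1/1) × 1.43 = 1.430 atm; available 3.26 atm, so CO is limiting.
P(H2O) remaining = 3.26 − (1/1) × 1.43 = 1.830 atm
P(gaseous products) = (1+1)/1 × 1.43 = 2.860 atm
P_total at 810 K = 1.830 + 2.860 = 4.690 atm
Scaling to 739 °C: P = 4.690 × 1012.15/810 = 5.860 atm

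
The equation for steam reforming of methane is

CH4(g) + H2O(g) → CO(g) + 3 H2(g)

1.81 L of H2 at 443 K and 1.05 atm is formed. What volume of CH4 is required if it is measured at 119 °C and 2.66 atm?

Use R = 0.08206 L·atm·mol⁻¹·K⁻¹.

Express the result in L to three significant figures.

n(H2) = PV/RT = (1.05 × 1.81) / (0.08206 × 443) = 0.05228 mol
n(CH4) = (1/3) × 0.05228 = 0.01743 mol
V = nRT/P = 0.01743 × 0.08206 × 392.15 / 2.66 = 0.2109 L

0.211 L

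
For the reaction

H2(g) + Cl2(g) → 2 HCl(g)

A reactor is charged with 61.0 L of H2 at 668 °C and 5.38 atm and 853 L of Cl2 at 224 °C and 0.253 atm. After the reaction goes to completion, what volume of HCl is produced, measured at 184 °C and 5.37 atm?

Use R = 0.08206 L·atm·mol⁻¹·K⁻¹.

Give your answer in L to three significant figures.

n(H2) = PV/RT = (5.38 × 61.0) / (0.08206 × 941.15) = 4.249 mol
n(Cl2) = PV/RT = (0.253 × 853) / (0.08206 × 497.15) = 5.290 mol
For 4.249 mol H2, stoichiometry requires (1/1) × 4.249 = 4.249 mol Cl2; 5.290 mol is available, so H2 is limiting.
n(HCl) = (2/1) × 4.249 = 8.498 mol
V(HCl) = nRT/P = 8.498 × 0.08206 × 457.15 / 5.37 = 59.37 L

59.4 L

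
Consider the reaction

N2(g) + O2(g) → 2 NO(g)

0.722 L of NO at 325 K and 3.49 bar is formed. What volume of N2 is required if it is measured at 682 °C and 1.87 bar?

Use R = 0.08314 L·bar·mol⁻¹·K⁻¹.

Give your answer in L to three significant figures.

n(NO) = PV/RT = (3.49 × 0.722) / (0.08314 × 325) = 0.09325 mol
n(N2) = (1/2) × 0.09325 = 0.04662 mol
V = nRT/P = 0.04662 × 0.08314 × 955.15 / 1.87 = 1.980 L

1.98 L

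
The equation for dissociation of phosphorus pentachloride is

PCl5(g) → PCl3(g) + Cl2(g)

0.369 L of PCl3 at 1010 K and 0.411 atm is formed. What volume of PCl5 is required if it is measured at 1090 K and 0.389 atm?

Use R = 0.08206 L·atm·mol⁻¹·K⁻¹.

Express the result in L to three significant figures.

n(PCl3) = PV/RT = (0.411 × 0.369) / (0.08206 × 1010) = 0.001830 mol
n(PCl5) = (1/1) × 0.001830 = 0.001830 mol
V = nRT/P = 0.001830 × 0.08206 × 1090 / 0.389 = 0.4208 L

0.421 L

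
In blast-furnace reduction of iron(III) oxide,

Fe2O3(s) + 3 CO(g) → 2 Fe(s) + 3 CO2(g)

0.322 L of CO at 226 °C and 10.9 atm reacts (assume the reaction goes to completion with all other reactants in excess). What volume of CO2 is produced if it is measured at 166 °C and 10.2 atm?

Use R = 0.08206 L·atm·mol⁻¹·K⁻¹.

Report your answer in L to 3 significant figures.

0.303 L

n(CO) = PV/RT = (10.9 × 0.322) / (0.08206 × 499.15) = 0.08569 mol
n(CO2) = (3/3) × 0.08569 = 0.08569 mol
V = nRT/P = 0.08569 × 0.08206 × 439.15 / 10.2 = 0.3027 L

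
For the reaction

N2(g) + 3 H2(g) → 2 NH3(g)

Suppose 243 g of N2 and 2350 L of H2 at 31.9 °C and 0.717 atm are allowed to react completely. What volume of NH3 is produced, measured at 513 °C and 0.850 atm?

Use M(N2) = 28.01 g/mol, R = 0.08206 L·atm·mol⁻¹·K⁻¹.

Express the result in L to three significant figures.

1320 L

n(N2) = 243 / 28.01 = 8.675 mol
n(H2) = PV/RT = (0.717 × 2350) / (0.08206 × 305.05) = 67.31 mol
For 8.675 mol N2, stoichiometry requires (3/1) × 8.675 = 26.03 mol H2; 67.31 mol is available, so N2 is limiting.
n(NH3) = (2/1) × 8.675 = 17.35 mol
V(NH3) = nRT/P = 17.35 × 0.08206 × 786.15 / 0.850 = 1317 L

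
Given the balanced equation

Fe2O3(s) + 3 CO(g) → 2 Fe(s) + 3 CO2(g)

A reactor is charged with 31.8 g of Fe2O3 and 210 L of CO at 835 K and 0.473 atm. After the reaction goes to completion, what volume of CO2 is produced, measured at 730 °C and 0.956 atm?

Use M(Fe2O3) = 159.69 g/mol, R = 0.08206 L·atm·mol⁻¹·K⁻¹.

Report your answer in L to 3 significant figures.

51.4 L

n(Fe2O3) = 31.8 / 159.69 = 0.1991 mol
n(CO) = PV/RT = (0.473 × 210) / (0.08206 × 835) = 1.450 mol
For 0.1991 mol Fe2O3, stoichiometry requires (3/1) × 0.1991 = 0.5973 mol CO; 1.450 mol is available, so Fe2O3 is limiting.
n(CO2) = (3/1) × 0.1991 = 0.5973 mol
V(CO2) = nRT/P = 0.5973 × 0.08206 × 1003.15 / 0.956 = 51.43 L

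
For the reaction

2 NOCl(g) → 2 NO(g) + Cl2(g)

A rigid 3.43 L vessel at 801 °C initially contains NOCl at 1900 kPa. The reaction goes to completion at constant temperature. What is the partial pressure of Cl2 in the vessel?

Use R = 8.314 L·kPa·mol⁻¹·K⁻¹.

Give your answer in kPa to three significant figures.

950 kPa

n(NOCl)₀ = PV/RT = (1900 × 3.43) / (8.314 × 1074.15) = 0.7297 mol
n(Cl2) = (1/2) × 0.7297 = 0.3649 mol
P(Cl2) = nRT/V = 0.3649 × 8.314 × 1074.15 / 3.43 = 950.1 kPa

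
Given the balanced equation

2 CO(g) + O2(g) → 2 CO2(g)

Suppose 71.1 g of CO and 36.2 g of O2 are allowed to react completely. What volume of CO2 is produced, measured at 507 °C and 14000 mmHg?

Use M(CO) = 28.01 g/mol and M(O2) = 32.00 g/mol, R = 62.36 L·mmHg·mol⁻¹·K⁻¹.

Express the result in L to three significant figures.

7.86 L

n(CO) = 71.1 / 28.01 = 2.538 mol
n(O2) = 36.2 / 32.00 = 1.131 mol
For 2.538 mol CO, stoichiometry requires (1/2) × 2.538 = 1.269 mol O2; 1.131 mol is available, so O2 is limiting.
n(CO2) = (2/1) × 1.131 = 2.262 mol
V(CO2) = nRT/P = 2.262 × 62.36 × 780.15 / 14000 = 7.860 L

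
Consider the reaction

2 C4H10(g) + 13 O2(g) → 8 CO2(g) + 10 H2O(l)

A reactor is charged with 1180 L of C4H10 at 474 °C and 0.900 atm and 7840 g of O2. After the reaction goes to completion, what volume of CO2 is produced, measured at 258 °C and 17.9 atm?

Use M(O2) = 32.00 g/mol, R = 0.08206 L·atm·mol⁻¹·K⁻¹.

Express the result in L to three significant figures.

n(C4H10) = PV/RT = (0.900 × 1180) / (0.08206 × 747.15) = 17.32 mol
n(O2) = 7840 / 32.00 = 245.0 mol
For 17.32 mol C4H10, stoichiometry requires (13/2) × 17.32 = 112.6 mol O2; 245.0 mol is available, so C4H10 is limiting.
n(CO2) = (8/2) × 17.32 = 69.28 mol
V(CO2) = nRT/P = 69.28 × 0.08206 × 531.15 / 17.9 = 168.7 L

169 L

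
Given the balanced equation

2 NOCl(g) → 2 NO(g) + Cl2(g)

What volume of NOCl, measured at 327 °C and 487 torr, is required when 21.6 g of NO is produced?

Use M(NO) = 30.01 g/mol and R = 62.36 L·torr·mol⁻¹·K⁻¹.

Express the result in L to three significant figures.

55.3 L

n(NO) = 21.60 / 30.01 = 0.7198 mol
n(NOCl) = (2/2) × 0.7198 = 0.7198 mol
V = nRT/P = 0.7198 × 62.36 × 600.15 / 487 = 55.32 L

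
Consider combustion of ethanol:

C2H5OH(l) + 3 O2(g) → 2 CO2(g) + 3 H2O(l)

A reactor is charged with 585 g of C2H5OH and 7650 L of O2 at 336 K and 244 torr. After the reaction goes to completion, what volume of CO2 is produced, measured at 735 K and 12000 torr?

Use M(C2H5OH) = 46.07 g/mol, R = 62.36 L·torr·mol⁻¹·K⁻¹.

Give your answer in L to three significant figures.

97.0 L

n(C2H5OH) = 585 / 46.07 = 12.70 mol
n(O2) = PV/RT = (244 × 7650) / (62.36 × 336) = 89.09 mol
For 12.70 mol C2H5OH, stoichiometry requires (3/1) × 12.70 = 38.10 mol O2; 89.09 mol is available, so C2H5OH is limiting.
n(CO2) = (2/1) × 12.70 = 25.40 mol
V(CO2) = nRT/P = 25.40 × 62.36 × 735 / 12000 = 97.02 L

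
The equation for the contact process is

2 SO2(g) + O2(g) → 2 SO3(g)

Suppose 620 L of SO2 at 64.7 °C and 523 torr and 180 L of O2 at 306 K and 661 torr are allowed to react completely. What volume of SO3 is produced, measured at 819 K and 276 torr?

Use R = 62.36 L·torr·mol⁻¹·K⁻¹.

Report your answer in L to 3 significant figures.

n(SO2) = PV/RT = (523 × 620) / (62.36 × 337.85) = 15.39 mol
n(O2) = PV/RT = (661 × 180) / (62.36 × 306) = 6.235 mol
For 15.39 mol SO2, stoichiometry requires (1/2) × 15.39 = 7.695 mol O2; 6.235 mol is available, so O2 is limiting.
n(SO3) = (2/1) × 6.235 = 12.47 mol
V(SO3) = nRT/P = 12.47 × 62.36 × 819 / 276 = 2308 L

2310 L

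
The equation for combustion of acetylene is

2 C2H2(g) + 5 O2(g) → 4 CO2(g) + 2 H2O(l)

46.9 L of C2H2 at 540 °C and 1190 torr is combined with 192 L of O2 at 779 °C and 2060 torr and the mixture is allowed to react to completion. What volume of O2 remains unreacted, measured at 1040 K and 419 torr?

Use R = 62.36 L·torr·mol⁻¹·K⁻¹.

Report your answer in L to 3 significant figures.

n(C2H2) = PV/RT = (1190 × 46.9) / (62.36 × 813.15) = 1.101 mol
n(O2) = PV/RT = (2060 × 192) / (62.36 × 1052.15) = 6.028 mol
For 1.101 mol C2H2, stoichiometry requires (5/2) × 1.101 = 2.752 mol O2; 6.028 mol is available, so C2H2 is limiting.
n(O2) consumed = (5/2) × 1.101 = 2.752 mol; remaining = 6.028 − 2.752 = 3.276 mol
V(O2) = nRT/P = 3.276 × 62.36 × 1040 / 419 = 507.1 L

507 L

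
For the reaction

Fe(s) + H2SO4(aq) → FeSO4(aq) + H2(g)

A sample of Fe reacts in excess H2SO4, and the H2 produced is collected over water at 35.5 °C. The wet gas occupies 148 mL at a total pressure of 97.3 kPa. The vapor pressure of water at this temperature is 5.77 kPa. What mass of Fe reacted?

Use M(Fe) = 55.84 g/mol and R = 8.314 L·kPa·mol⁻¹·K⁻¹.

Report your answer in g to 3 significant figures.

0.295 g

P(H2) = 97.3 − 5.77 = 91.53 kPa
n(H2) = PV/RT = (91.53 × 0.1480) / (8.314 × 308.65) = 0.005279 mol
n(Fe) = (1/1) × 0.005279 = 0.005279 mol
m(Fe) = 0.005279 × 55.84 = 0.2948 g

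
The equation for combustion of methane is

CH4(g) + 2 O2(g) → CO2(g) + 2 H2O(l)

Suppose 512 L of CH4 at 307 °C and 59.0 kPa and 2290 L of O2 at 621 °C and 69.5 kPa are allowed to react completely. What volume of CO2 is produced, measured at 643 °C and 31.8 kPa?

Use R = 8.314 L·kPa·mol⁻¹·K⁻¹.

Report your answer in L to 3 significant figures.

1500 L

n(CH4) = PV/RT = (59.0 × 512) / (8.314 × 580.15) = 6.263 mol
n(O2) = PV/RT = (69.5 × 2290) / (8.314 × 894.15) = 21.41 mol
For 6.263 mol CH4, stoichiometry requires (2/1) × 6.263 = 12.53 mol O2; 21.41 mol is available, so CH4 is limiting.
n(CO2) = (1/1) × 6.263 = 6.263 mol
V(CO2) = nRT/P = 6.263 × 8.314 × 916.15 / 31.8 = 1500 L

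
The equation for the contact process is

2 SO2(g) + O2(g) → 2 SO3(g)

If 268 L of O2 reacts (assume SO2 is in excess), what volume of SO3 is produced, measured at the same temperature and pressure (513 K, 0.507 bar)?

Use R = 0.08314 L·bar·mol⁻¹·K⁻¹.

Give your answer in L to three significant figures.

536 L

At constant T and P, gas volumes are in the mole ratio: V(SO3) = (2/1) × 268 = 536.0 L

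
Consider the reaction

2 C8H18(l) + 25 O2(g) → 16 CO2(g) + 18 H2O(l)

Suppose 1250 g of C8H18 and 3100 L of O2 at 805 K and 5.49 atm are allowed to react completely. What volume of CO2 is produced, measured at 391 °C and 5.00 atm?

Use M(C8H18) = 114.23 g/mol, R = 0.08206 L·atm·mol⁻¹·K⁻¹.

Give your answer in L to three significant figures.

954 L

n(C8H18) = 1250 / 114.23 = 10.94 mol
n(O2) = PV/RT = (5.49 × 3100) / (0.08206 × 805) = 257.6 mol
For 10.94 mol C8H18, stoichiometry requires (25/2) × 10.94 = 136.8 mol O2; 257.6 mol is available, so C8H18 is limiting.
n(CO2) = (16/2) × 10.94 = 87.52 mol
V(CO2) = nRT/P = 87.52 × 0.08206 × 664.15 / 5.00 = 954.0 L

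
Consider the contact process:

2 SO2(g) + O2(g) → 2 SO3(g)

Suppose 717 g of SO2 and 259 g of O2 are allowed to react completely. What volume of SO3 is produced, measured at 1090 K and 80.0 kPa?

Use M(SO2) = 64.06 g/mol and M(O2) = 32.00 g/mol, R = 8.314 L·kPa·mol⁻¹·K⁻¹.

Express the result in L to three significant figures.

1270 L

n(SO2) = 717 / 64.06 = 11.19 mol
n(O2) = 259 / 32.00 = 8.094 mol
For 11.19 mol SO2, stoichiometry requires (1/2) × 11.19 = 5.595 mol O2; 8.094 mol is available, so SO2 is limiting.
n(SO3) = (2/2) × 11.19 = 11.19 mol
V(SO3) = nRT/P = 11.19 × 8.314 × 1090 / 80.0 = 1268 L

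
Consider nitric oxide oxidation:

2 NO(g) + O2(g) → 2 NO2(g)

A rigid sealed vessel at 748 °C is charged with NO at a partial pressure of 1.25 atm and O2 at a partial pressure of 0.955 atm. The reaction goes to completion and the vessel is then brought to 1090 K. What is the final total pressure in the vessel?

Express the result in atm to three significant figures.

1.69 atm

Because the vessel is rigid and T is held at 748 °C, work the stoichiometry in partial pressures (P_i = n_iRT/V).
P(O2) required for 1.25 atm of NO = (1/2) × 1.25 = 0.6250 atm; available 0.955 atm, so NO is limiting.
P(O2) remaining = 0.955 − (1/2) × 1.25 = 0.3300 atm
P(gaseous products) = (2)/2 × 1.25 = 1.250 atm
P_total at 748 °C = 0.3300 + 1.250 = 1.580 atm
Scaling to 1090 K: P = 1.580 × 1090/1021.15 = 1.687 atm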